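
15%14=1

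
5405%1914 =1577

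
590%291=8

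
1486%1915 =1486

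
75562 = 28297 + 47265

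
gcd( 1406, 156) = 2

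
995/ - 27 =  - 37 + 4/27 = - 36.85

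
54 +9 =63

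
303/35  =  8 + 23/35 = 8.66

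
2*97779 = 195558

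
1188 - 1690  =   - 502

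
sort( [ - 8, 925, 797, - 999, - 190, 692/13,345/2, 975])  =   [ - 999 , - 190, - 8 , 692/13, 345/2, 797, 925 , 975 ] 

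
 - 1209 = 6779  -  7988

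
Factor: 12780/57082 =6390/28541 = 2^1*3^2*5^1 *71^1*28541^( - 1)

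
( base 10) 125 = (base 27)4H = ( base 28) 4D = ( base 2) 1111101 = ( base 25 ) 50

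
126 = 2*63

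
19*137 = 2603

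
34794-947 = 33847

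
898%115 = 93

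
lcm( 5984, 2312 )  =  101728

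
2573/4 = 2573/4 = 643.25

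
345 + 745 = 1090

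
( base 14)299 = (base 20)167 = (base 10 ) 527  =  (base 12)37B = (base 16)20f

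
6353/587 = 6353/587 = 10.82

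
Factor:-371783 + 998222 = 626439 = 3^1*11^1*41^1 * 463^1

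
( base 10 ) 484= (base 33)EM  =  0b111100100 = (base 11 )400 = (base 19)169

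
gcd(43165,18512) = 89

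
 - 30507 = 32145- 62652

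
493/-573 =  - 1+80/573= - 0.86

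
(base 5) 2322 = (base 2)101010001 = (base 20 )GH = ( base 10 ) 337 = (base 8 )521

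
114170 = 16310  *7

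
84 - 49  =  35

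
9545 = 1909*5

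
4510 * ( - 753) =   -  3396030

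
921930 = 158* 5835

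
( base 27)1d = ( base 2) 101000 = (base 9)44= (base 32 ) 18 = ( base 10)40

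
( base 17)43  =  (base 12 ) 5B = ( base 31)29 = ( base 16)47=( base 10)71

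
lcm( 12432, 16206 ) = 907536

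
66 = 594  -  528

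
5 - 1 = 4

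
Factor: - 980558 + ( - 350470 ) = -1331028 = -2^2*3^2 * 36973^1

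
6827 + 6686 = 13513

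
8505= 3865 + 4640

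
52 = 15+37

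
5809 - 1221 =4588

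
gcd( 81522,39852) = 18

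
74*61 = 4514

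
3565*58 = 206770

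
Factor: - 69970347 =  - 3^2*23^1*157^1*2153^1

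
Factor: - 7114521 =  - 3^1*23^2*4483^1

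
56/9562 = 4/683 = 0.01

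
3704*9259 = 34295336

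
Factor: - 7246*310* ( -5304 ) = 11914163040 = 2^5*3^1*5^1*13^1 * 17^1*31^1*3623^1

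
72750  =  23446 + 49304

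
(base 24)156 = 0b1010111110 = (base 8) 1276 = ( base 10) 702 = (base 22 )19k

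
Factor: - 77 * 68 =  - 2^2*7^1*11^1*17^1 =- 5236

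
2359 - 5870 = - 3511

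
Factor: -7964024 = -2^3*17^1*31^1*1889^1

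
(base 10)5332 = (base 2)1010011010100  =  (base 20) D6C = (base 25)8D7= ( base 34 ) 4ks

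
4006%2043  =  1963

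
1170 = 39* 30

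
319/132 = 29/12 = 2.42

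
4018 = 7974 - 3956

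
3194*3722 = 11888068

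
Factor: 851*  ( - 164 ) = - 139564 = - 2^2*23^1*37^1 * 41^1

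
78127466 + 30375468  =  108502934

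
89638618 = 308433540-218794922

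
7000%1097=418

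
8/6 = 1 + 1/3 = 1.33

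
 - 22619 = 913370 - 935989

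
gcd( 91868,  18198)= 2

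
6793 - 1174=5619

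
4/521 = 4/521 = 0.01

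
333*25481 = 8485173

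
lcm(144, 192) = 576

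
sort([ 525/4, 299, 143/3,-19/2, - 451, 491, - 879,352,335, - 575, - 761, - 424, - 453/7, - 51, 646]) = [ - 879, - 761, - 575, - 451, - 424, - 453/7, - 51, - 19/2 , 143/3,525/4, 299, 335,  352, 491,646] 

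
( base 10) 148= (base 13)B5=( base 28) 58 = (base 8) 224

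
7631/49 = 155 + 36/49 = 155.73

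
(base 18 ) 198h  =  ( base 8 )21315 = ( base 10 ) 8909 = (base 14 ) 3365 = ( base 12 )51A5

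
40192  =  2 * 20096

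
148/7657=148/7657 = 0.02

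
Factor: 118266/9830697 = 2^1 * 23^1*353^( - 1)*857^1*9283^ (-1 ) = 39422/3276899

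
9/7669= 9/7669 = 0.00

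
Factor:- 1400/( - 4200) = 3^(-1) = 1/3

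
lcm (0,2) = 0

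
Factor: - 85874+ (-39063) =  - 124937 = - 101^1*1237^1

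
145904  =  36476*4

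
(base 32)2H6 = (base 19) 73E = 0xA26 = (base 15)b83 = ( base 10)2598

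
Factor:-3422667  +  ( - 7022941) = -2^3*1305701^1= -10445608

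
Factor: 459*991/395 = 454869/395 = 3^3* 5^( - 1 )*17^1 * 79^(- 1)*991^1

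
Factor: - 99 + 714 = 3^1*5^1*41^1=615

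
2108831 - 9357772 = - 7248941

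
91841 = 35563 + 56278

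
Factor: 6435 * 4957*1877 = 59873099715 =3^2*5^1*11^1*13^1*1877^1*4957^1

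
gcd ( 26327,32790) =1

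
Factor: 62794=2^1  *  31397^1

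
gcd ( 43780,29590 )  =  110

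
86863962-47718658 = 39145304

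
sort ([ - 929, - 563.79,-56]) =[  -  929, - 563.79 , - 56]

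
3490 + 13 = 3503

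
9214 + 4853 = 14067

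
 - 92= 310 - 402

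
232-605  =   - 373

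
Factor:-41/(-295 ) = 5^( - 1)*41^1*59^( - 1 ) 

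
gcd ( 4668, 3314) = 2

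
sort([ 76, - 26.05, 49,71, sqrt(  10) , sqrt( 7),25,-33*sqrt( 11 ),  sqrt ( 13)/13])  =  [  -  33*sqrt( 11),- 26.05, sqrt( 13)/13,sqrt( 7),sqrt( 10),25,49 , 71,76] 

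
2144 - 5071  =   - 2927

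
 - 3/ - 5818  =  3/5818 = 0.00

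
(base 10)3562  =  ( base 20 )8i2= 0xDEA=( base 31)3LS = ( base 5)103222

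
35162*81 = 2848122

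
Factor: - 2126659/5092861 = -2126659^1*5092861^(-1 ) 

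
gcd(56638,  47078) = 2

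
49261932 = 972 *50681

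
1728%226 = 146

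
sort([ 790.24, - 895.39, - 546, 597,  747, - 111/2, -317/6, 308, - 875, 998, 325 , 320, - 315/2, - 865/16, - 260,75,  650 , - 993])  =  [ - 993,  -  895.39,-875, - 546 ,- 260, - 315/2, - 111/2, - 865/16, - 317/6,75, 308,320 , 325, 597, 650,747,790.24 , 998 ] 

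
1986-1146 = 840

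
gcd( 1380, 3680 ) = 460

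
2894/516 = 1447/258 = 5.61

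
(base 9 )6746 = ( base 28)69r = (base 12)2A73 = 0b1001101110111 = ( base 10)4983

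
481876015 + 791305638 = 1273181653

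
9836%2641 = 1913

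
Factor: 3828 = 2^2*3^1*11^1*29^1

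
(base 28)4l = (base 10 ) 133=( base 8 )205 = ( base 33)41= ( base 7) 250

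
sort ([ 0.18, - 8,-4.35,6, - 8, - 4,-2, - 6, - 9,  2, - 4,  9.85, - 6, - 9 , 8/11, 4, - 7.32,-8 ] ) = [-9, - 9,-8, - 8, - 8, -7.32, - 6, -6, - 4.35, - 4 , - 4, - 2,0.18, 8/11 , 2,4, 6, 9.85] 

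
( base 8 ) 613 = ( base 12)28b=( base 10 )395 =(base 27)EH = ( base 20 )JF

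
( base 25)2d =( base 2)111111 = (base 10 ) 63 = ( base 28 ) 27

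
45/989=45/989 = 0.05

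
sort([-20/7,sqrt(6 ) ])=[ - 20/7 , sqrt(6 ) ]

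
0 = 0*9791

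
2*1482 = 2964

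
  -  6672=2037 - 8709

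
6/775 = 6/775 = 0.01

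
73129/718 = 101 + 611/718= 101.85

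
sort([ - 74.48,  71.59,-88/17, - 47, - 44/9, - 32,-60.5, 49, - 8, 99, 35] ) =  [-74.48, - 60.5, - 47,-32,-8,- 88/17, - 44/9 , 35, 49 , 71.59,99] 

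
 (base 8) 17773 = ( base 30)92r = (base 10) 8187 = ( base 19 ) 13CH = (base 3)102020020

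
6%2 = 0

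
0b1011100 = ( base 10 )92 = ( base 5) 332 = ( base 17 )57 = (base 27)3b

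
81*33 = 2673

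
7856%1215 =566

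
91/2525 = 91/2525 = 0.04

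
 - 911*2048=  - 1865728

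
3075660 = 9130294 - 6054634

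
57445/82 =57445/82 = 700.55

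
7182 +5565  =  12747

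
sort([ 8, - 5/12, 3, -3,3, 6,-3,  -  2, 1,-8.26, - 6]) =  [- 8.26,  -  6, - 3,-3,  -  2, - 5/12, 1, 3, 3,6,8]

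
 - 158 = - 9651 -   -  9493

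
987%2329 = 987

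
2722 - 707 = 2015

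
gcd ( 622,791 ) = 1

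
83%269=83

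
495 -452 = 43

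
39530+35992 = 75522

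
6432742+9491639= 15924381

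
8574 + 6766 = 15340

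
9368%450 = 368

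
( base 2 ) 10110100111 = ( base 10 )1447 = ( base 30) 1i7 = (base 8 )2647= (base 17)502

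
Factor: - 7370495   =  -5^1*11^1*29^1*4621^1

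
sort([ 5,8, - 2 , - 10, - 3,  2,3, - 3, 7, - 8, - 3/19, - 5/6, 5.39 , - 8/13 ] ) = [ - 10, - 8, - 3, - 3, - 2, - 5/6, - 8/13, - 3/19,2,3,5 , 5.39, 7, 8] 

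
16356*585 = 9568260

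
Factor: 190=2^1 *5^1*19^1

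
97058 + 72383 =169441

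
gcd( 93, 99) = 3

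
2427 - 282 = 2145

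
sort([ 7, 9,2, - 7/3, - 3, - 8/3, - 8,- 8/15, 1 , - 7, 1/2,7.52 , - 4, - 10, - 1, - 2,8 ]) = [ - 10, - 8, - 7, - 4, - 3, - 8/3, - 7/3, - 2, - 1,- 8/15, 1/2,1, 2, 7, 7.52, 8, 9 ] 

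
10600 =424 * 25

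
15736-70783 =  - 55047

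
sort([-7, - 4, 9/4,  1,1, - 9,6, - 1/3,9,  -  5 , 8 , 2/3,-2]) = [ - 9,  -  7,  -  5, - 4, - 2, - 1/3,2/3,1,1,9/4,  6,8,9 ]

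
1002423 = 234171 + 768252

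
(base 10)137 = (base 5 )1022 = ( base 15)92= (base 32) 49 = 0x89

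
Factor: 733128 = 2^3 *3^1* 11^1*2777^1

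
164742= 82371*2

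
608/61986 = 304/30993= 0.01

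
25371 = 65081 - 39710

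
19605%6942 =5721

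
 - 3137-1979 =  - 5116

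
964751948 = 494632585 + 470119363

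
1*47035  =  47035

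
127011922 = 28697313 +98314609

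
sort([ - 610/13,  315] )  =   [ - 610/13, 315]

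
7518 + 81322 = 88840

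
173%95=78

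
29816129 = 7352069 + 22464060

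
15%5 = 0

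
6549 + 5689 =12238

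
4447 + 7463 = 11910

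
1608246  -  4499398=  - 2891152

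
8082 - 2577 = 5505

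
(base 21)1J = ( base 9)44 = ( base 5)130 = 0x28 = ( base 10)40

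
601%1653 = 601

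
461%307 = 154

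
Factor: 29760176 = 2^4*89^1*20899^1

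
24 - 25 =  - 1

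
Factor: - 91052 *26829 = -2^2*3^2*11^1*13^1*17^1*103^1*271^1 = -  2442834108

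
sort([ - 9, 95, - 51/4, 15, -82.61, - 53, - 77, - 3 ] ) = [  -  82.61, - 77, - 53, - 51/4  , - 9, - 3, 15, 95 ]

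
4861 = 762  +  4099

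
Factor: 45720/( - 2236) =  - 11430/559 = - 2^1*3^2*5^1*13^( - 1)  *43^( - 1)*127^1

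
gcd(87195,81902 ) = 1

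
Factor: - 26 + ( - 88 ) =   -  114 = - 2^1 * 3^1*19^1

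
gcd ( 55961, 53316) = 1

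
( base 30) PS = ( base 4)30022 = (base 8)1412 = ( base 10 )778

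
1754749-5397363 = -3642614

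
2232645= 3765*593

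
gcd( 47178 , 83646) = 18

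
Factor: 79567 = 251^1*317^1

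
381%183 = 15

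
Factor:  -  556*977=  - 2^2 * 139^1 * 977^1  =  -  543212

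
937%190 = 177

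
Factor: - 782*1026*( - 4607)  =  2^2*3^3*17^2*19^1*23^1*271^1 =3696343524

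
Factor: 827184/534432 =907/586 = 2^( - 1 )*293^(-1)*907^1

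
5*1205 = 6025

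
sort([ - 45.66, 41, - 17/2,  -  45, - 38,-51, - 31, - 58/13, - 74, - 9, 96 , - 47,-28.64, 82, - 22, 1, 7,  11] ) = [ - 74,-51,- 47, - 45.66, - 45, - 38, - 31, - 28.64,  -  22, - 9 ,- 17/2, - 58/13,1,7, 11,41,82,96 ]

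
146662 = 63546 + 83116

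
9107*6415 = 58421405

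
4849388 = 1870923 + 2978465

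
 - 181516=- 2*90758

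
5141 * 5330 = 27401530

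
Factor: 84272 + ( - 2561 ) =81711 =3^2*7^1 * 1297^1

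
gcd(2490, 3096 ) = 6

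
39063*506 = 19765878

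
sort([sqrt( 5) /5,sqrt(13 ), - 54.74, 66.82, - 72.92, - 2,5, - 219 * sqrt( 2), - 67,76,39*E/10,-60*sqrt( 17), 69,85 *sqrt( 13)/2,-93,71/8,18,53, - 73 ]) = [ - 219*sqrt( 2 ), - 60*sqrt( 17), - 93 ,- 73,- 72.92, - 67, - 54.74,- 2, sqrt( 5) /5,sqrt(13),5, 71/8 , 39 *E/10,18, 53, 66.82 , 69,76,85* sqrt( 13 )/2 ] 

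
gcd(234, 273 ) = 39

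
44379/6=7396 + 1/2 =7396.50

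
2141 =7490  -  5349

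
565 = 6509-5944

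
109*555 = 60495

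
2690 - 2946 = -256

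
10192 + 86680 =96872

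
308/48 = 77/12 = 6.42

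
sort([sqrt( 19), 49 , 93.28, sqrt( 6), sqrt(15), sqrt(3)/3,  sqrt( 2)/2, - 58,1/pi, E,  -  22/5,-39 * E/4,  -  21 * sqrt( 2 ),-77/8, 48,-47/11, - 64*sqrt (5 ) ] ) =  [ - 64*sqrt(5),-58, - 21 * sqrt( 2 ), - 39 * E/4,-77/8,-22/5,- 47/11, 1/pi, sqrt( 3 )/3, sqrt( 2)/2, sqrt( 6), E, sqrt(15), sqrt( 19), 48, 49, 93.28]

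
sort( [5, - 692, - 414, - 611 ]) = [- 692, - 611, - 414, 5]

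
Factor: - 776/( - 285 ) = 2^3*3^(  -  1 )*5^( - 1 )*19^( - 1)*97^1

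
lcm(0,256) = 0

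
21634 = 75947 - 54313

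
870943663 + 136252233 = 1007195896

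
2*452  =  904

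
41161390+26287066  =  67448456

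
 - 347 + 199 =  -148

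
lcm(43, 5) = 215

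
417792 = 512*816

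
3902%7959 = 3902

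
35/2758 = 5/394 = 0.01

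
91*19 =1729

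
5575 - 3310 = 2265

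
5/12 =5/12 = 0.42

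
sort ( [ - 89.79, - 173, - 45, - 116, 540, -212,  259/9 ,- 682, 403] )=[-682, - 212, - 173, - 116, -89.79,-45,259/9, 403, 540]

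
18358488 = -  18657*(  -  984)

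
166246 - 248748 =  - 82502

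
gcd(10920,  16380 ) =5460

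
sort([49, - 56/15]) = [ - 56/15,49]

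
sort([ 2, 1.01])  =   [1.01, 2] 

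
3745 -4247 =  - 502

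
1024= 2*512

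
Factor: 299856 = 2^4 * 3^1*6247^1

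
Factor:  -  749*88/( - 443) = 2^3 * 7^1 * 11^1*107^1*443^( -1) =65912/443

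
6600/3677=1 + 2923/3677 = 1.79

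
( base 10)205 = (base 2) 11001101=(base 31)6J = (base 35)5u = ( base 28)79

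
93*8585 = 798405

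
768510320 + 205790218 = 974300538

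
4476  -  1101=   3375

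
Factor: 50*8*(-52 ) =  - 20800  =  -  2^6*5^2*13^1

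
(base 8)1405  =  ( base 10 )773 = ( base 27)11H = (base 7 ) 2153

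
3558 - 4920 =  - 1362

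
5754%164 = 14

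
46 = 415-369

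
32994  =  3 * 10998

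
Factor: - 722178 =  - 2^1*3^2*53^1*757^1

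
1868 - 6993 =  - 5125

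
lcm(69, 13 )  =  897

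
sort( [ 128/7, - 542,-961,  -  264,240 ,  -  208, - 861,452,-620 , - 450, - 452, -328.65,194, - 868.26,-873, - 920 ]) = [-961, - 920, -873, -868.26,  -  861, - 620, - 542, -452,-450, - 328.65, - 264, - 208, 128/7,194, 240,452]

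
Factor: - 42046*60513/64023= -848109866/21341  =  - 2^1*23^1 * 877^1*21023^1*21341^(-1 ) 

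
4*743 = 2972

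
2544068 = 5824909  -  3280841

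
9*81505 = 733545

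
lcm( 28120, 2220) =84360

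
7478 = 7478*1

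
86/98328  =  43/49164 = 0.00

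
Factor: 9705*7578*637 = 2^1*3^3*5^1*7^2*13^1*421^1*647^1 = 46847840130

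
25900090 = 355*72958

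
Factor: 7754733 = 3^2 * 7^1*123091^1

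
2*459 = 918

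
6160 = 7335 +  - 1175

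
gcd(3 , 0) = 3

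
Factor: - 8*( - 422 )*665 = 2^4*5^1 * 7^1*19^1* 211^1 = 2245040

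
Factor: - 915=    - 3^1*5^1 * 61^1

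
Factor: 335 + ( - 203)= 2^2 * 3^1*11^1 = 132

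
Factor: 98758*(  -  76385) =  - 2^1*5^1 * 11^1*67^2*15277^1 = - 7543629830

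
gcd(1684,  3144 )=4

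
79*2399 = 189521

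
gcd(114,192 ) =6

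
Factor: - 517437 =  -3^2*57493^1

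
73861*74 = 5465714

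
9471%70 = 21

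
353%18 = 11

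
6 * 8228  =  49368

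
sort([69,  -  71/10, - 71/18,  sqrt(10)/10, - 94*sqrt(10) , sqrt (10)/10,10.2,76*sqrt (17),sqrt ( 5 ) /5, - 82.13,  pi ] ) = [ - 94 * sqrt(10 ), - 82.13 , - 71/10, - 71/18, sqrt(10) /10, sqrt(10) /10,sqrt(5)/5,  pi, 10.2, 69, 76 * sqrt (17)]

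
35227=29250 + 5977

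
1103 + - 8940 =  - 7837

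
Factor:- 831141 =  - 3^4*31^1 * 331^1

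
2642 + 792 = 3434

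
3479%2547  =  932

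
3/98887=3/98887 = 0.00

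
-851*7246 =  - 6166346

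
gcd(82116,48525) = 3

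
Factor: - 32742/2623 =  - 2^1 * 3^2*17^1*43^(-1 )*61^(-1)*107^1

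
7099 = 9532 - 2433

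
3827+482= 4309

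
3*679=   2037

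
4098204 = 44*93141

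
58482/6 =9747  =  9747.00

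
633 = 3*211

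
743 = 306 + 437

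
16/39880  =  2/4985  =  0.00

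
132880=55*2416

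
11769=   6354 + 5415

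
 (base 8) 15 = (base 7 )16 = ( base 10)13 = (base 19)d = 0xD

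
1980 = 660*3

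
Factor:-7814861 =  - 7814861^1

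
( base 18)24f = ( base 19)20D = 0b1011011111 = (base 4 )23133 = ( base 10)735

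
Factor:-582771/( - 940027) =3^1*7^1*11^ ( - 1)*97^ ( - 1) * 881^(  -  1) * 27751^1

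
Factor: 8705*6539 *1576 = 2^3 * 5^1*13^1 * 197^1 * 503^1*1741^1  =  89709064120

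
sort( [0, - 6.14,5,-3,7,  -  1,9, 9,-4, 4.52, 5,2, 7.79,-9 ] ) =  [ - 9, - 6.14, - 4,-3, - 1,0, 2 , 4.52,5, 5,7,7.79, 9, 9]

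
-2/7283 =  - 2/7283 = - 0.00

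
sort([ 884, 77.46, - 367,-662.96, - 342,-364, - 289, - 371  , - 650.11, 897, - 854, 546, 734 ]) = [ -854,-662.96, -650.11, - 371, - 367,- 364, - 342, - 289,77.46,546,734, 884,  897 ]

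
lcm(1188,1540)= 41580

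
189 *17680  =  3341520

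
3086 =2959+127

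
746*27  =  20142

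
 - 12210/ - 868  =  6105/434 = 14.07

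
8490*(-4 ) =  - 33960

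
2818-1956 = 862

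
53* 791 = 41923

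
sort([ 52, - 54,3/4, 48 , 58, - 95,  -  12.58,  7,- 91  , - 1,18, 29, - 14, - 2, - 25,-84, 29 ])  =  [ - 95, - 91, - 84,-54,-25, - 14, - 12.58,-2 , - 1,3/4,7, 18 , 29  ,  29, 48 , 52,58]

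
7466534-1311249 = 6155285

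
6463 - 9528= -3065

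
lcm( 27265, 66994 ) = 2344790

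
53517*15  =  802755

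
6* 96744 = 580464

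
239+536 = 775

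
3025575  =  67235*45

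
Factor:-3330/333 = - 10 = - 2^1*5^1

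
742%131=87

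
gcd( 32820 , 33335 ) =5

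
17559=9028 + 8531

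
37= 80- 43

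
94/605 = 94/605  =  0.16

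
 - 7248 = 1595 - 8843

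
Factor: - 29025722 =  - 2^1 * 11^2*277^1*433^1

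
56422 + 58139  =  114561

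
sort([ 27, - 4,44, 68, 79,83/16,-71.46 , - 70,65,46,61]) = [-71.46, - 70, - 4,83/16,27 , 44,46,61,65,68, 79]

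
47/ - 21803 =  - 47/21803  =  - 0.00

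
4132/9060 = 1033/2265 = 0.46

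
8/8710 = 4/4355  =  0.00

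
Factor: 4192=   2^5*131^1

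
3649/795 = 4 + 469/795 =4.59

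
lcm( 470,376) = 1880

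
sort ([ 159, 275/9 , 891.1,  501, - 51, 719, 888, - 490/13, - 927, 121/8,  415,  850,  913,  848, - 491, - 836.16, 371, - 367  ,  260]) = [ - 927, - 836.16, - 491, - 367  , -51, - 490/13, 121/8,  275/9, 159,260,  371,415,  501,719,848,850,888,  891.1 , 913] 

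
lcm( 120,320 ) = 960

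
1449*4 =5796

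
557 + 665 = 1222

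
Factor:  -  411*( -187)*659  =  50648763 = 3^1*11^1 * 17^1*137^1*659^1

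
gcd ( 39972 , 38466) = 6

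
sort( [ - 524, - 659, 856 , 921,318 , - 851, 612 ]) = [-851, - 659, -524, 318, 612, 856, 921 ]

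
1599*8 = 12792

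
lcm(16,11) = 176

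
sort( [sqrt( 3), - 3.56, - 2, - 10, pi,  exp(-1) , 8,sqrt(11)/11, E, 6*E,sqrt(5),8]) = [-10 , - 3.56, - 2, sqrt( 11)/11,exp( - 1), sqrt(3 ), sqrt( 5 ),E,pi, 8, 8 , 6*E ] 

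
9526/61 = 156+10/61 = 156.16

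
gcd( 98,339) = 1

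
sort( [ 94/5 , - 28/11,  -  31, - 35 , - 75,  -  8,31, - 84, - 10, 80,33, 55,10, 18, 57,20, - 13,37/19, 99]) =[ - 84, - 75, - 35 , - 31, - 13, - 10, - 8, - 28/11, 37/19, 10, 18, 94/5 , 20,31, 33,55, 57, 80, 99 ] 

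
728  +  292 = 1020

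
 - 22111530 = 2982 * ( - 7415) 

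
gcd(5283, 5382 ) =9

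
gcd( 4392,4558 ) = 2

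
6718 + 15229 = 21947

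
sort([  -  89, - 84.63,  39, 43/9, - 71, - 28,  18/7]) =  [ -89, - 84.63,-71,-28, 18/7,  43/9, 39 ]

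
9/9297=1/1033 = 0.00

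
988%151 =82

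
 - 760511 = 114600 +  - 875111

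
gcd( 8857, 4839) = 1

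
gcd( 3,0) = 3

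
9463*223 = 2110249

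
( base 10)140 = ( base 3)12012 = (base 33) 48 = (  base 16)8C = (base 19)77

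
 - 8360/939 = - 8360/939 = - 8.90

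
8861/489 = 18 + 59/489 = 18.12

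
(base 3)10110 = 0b1011101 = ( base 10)93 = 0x5D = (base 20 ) 4d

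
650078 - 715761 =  - 65683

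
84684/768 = 110+17/64 = 110.27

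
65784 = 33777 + 32007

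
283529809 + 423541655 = 707071464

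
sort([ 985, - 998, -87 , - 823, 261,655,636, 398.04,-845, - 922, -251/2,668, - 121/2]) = [  -  998,-922, - 845, - 823,-251/2,-87, - 121/2,261, 398.04,  636,655,668, 985] 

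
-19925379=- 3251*6129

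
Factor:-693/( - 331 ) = 3^2*7^1 *11^1 *331^(-1)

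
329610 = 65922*5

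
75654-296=75358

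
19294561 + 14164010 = 33458571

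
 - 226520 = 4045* ( - 56 ) 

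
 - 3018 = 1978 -4996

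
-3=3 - 6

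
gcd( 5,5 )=5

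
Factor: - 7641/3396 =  - 2^( - 2) * 3^2 =- 9/4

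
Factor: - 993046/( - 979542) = 3^( - 2)* 233^1*2131^1* 54419^( - 1) =496523/489771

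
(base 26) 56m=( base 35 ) 2VN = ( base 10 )3558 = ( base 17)C55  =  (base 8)6746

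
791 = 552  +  239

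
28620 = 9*3180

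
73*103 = 7519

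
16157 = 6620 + 9537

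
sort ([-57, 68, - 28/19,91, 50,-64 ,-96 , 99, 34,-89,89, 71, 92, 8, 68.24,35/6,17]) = [ - 96,-89, - 64,-57,-28/19, 35/6, 8,17,34, 50, 68,68.24,71,89,91,92,99] 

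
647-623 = 24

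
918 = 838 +80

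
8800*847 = 7453600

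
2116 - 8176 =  - 6060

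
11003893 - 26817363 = - 15813470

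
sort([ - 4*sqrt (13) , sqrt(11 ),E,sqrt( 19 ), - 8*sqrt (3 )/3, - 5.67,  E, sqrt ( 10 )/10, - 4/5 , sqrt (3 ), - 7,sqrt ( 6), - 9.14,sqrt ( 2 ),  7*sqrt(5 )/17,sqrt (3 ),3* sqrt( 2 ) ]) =[-4*sqrt( 13 ), - 9.14, - 7, - 5.67, - 8*sqrt(3 )/3, - 4/5,sqrt(10 )/10, 7*sqrt(5 ) /17,sqrt(2), sqrt( 3 ),sqrt(3 ),sqrt( 6), E,E, sqrt ( 11 ),3*sqrt(2 ), sqrt (19 ) ] 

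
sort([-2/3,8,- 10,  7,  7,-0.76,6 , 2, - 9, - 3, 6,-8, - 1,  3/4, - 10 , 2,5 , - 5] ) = [-10,- 10,- 9 ,  -  8,-5,  -  3,  -  1  , - 0.76, - 2/3 , 3/4,2, 2,5,6, 6, 7,  7, 8] 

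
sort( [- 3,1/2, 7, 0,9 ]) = [ - 3, 0, 1/2 , 7 , 9 ] 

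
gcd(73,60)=1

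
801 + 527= 1328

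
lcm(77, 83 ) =6391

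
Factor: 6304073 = 373^1*16901^1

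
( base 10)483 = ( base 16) 1E3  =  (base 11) 3aa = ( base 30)g3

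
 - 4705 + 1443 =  - 3262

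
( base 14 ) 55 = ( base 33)29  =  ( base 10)75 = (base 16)4b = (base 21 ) 3C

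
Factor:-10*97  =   - 970 = - 2^1*5^1*97^1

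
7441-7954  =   - 513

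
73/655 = 73/655 = 0.11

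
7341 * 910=6680310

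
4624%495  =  169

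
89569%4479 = 4468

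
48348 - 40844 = 7504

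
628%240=148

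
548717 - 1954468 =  - 1405751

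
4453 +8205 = 12658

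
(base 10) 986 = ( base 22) 20I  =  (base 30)12Q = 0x3da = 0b1111011010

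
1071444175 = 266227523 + 805216652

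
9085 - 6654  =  2431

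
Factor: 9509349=3^1*3169783^1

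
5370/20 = 268+1/2  =  268.50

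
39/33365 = 39/33365 = 0.00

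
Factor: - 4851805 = -5^1 *7^1*67^1 *2069^1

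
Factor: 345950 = 2^1*5^2*11^1*17^1 * 37^1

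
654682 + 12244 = 666926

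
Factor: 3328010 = 2^1*5^1*7^1 * 47543^1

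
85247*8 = 681976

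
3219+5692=8911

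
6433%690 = 223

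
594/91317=198/30439 = 0.01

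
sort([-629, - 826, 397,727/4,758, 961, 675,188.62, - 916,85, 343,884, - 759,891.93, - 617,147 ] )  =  [  -  916, - 826, - 759,  -  629, - 617,85,147,727/4, 188.62, 343, 397,675, 758,884,891.93, 961]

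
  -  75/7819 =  - 1+7744/7819= - 0.01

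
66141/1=66141 = 66141.00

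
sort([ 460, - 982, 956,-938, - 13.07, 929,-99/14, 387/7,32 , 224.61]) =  [-982,-938,-13.07,-99/14,32,387/7,224.61  ,  460,929,956 ] 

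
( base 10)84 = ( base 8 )124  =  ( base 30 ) 2O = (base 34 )2G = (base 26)36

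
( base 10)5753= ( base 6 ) 42345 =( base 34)4x7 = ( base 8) 13171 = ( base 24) 9NH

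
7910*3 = 23730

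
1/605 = 1/605 = 0.00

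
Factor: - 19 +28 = 3^2 = 9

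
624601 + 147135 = 771736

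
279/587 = 279/587=0.48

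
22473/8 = 2809+1/8 = 2809.12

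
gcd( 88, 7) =1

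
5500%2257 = 986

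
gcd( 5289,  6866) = 1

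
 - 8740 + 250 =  - 8490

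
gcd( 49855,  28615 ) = 295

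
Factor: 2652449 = 113^1*23473^1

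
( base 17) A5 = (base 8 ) 257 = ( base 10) 175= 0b10101111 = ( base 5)1200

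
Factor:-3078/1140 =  - 2^( - 1 )*3^3*5^( - 1 )= - 27/10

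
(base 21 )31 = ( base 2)1000000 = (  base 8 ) 100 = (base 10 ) 64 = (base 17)3d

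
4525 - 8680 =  - 4155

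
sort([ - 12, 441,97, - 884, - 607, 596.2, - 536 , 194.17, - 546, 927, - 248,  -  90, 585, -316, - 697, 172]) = [ - 884, - 697 ,-607 , - 546 , - 536, - 316, - 248, - 90, - 12,97, 172, 194.17, 441, 585, 596.2 , 927]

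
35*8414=294490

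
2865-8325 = -5460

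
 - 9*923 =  - 8307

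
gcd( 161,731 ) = 1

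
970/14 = 485/7 = 69.29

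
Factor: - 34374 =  - 2^1*3^1*17^1 * 337^1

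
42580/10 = 4258 =4258.00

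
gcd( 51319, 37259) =703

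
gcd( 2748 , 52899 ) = 687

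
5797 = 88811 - 83014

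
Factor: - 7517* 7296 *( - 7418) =2^8*3^1*19^1*3709^1*7517^1 = 406833029376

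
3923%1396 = 1131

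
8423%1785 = 1283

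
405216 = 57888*7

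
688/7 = 98 +2/7 = 98.29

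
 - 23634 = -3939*6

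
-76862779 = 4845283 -81708062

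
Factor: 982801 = 982801^1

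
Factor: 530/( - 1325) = -2/5 = - 2^1*5^( - 1)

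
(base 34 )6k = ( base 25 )8O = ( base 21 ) AE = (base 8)340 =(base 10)224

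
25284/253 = 25284/253 = 99.94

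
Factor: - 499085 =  - 5^1*  99817^1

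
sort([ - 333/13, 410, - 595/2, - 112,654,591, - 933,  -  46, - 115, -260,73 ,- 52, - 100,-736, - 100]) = [ - 933, - 736 ,  -  595/2, -260,- 115, - 112,-100,-100, - 52, - 46,-333/13, 73, 410, 591, 654 ]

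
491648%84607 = 68613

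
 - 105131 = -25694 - 79437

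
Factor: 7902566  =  2^1 *7^1* 163^1*3463^1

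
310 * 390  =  120900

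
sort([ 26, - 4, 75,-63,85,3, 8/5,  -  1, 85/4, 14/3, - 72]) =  [ - 72, - 63 ,- 4,-1,8/5, 3,  14/3, 85/4, 26,75,85 ]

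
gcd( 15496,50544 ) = 104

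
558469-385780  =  172689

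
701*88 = 61688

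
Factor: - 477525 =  - 3^1*5^2*6367^1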